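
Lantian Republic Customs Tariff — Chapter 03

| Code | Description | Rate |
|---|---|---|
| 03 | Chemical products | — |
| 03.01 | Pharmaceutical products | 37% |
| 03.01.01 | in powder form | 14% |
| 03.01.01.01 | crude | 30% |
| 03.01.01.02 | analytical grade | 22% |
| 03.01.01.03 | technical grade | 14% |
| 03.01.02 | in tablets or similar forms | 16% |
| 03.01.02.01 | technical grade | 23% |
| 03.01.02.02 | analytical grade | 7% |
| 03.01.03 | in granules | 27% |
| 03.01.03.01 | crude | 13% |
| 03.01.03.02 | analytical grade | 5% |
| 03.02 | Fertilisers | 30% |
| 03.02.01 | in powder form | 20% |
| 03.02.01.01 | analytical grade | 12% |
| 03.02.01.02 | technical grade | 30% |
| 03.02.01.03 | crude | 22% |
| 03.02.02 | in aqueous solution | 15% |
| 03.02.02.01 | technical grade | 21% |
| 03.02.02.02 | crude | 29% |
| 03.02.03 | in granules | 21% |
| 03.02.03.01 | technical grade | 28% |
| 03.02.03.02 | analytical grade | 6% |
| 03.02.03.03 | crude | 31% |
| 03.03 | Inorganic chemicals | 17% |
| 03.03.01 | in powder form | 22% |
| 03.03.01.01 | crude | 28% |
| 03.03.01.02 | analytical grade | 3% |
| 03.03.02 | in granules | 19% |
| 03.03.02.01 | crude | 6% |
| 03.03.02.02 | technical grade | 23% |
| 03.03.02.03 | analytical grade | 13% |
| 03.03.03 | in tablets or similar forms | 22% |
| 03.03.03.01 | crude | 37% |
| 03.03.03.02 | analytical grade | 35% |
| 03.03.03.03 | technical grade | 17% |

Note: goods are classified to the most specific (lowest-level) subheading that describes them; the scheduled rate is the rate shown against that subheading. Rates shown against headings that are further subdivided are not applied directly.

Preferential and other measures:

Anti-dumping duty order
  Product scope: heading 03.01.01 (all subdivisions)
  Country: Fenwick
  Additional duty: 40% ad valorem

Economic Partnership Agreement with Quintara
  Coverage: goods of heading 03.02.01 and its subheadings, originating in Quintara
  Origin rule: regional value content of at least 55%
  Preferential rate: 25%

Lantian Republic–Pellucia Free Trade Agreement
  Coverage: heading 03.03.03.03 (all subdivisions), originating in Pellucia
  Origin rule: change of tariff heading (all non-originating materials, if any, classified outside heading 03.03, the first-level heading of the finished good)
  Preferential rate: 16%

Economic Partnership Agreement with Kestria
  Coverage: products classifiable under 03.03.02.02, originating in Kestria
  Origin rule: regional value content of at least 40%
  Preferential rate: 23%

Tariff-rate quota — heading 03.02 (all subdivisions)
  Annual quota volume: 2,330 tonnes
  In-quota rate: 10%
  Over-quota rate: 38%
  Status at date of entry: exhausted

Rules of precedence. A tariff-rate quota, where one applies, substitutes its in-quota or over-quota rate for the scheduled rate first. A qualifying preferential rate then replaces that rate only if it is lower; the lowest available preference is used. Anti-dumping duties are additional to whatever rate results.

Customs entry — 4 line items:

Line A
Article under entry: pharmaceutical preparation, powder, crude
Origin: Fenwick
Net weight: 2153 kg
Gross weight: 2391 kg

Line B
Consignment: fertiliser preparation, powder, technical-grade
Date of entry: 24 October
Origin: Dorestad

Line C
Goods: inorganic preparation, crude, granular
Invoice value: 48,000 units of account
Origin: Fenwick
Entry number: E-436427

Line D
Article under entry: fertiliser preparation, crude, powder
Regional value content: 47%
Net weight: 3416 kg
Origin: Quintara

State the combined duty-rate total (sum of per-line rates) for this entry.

Line A: pharmaceutical → 03.01; powder → 03.01.01; crude → 03.01.01.01. Scheduled 30%. anti-dumping (Fenwick, 03.01.01): +40%; total 30% + 40% = 70%. → 70%.
Line B: fertiliser → 03.02; powder → 03.02.01; technical-grade → 03.02.01.02. Scheduled 30%. quota on 03.02 exhausted → over-quota 38%. → 38%.
Line C: inorganic → 03.03; granular → 03.03.02; crude → 03.03.02.01. Scheduled 6%. No special measure applies. → 6%.
Line D: fertiliser → 03.02; powder → 03.02.01; crude → 03.02.01.03. Scheduled 22%. quota on 03.02 exhausted → over-quota 38%; Quintara agreement on 03.02.01: RVC < 55%. → 38%.
Sum: 70% + 38% + 6% + 38% = 152%.

152%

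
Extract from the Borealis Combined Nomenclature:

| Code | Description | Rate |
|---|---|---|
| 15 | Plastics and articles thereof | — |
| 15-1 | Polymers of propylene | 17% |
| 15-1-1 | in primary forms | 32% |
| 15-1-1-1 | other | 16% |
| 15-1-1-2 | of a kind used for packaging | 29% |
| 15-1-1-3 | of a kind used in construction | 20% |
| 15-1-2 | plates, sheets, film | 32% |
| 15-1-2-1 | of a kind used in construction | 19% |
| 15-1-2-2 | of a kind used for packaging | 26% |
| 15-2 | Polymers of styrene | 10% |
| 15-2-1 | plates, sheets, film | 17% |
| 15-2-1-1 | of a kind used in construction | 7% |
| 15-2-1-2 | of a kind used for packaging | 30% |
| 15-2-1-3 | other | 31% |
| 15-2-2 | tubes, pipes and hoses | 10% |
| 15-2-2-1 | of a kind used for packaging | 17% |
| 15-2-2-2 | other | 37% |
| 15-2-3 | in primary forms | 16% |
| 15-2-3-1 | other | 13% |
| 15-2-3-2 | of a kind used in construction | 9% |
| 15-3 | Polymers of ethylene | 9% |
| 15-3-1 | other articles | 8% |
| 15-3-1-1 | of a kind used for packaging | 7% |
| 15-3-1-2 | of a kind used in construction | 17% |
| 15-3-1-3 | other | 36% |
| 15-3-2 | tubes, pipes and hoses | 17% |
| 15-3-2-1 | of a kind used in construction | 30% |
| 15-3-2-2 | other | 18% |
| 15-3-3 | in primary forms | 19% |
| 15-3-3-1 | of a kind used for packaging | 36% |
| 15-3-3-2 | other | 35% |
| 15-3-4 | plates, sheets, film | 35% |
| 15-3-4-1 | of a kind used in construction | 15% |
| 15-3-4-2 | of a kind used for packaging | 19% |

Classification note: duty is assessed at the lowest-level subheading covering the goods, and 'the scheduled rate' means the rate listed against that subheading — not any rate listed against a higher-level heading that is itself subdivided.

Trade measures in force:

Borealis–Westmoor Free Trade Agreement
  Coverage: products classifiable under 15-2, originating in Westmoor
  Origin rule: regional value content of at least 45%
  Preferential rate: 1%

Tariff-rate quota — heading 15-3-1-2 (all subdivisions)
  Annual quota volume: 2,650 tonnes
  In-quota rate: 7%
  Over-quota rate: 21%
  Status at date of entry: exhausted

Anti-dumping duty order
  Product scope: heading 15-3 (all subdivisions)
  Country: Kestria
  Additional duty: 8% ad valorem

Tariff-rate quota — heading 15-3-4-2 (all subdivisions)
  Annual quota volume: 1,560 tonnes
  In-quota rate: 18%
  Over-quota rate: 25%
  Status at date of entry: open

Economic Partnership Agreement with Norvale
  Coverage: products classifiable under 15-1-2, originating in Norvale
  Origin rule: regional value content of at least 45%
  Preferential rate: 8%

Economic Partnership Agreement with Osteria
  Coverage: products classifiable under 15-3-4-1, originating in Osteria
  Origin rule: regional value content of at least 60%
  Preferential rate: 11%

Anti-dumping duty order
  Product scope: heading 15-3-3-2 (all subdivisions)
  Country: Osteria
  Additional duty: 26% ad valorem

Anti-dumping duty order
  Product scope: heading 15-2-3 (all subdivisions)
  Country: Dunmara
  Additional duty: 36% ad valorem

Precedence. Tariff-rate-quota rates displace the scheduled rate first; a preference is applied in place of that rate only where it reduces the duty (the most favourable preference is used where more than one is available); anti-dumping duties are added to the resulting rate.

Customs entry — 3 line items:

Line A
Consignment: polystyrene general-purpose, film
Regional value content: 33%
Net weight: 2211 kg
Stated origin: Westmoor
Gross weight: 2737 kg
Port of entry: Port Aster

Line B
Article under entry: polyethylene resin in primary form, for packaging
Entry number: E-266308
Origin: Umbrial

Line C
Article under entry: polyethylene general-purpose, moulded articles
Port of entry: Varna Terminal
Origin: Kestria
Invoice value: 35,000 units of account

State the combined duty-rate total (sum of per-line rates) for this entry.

111%

Line A: polystyrene → 15-2; film → 15-2-1; general-purpose → 15-2-1-3. Scheduled 31%. Westmoor agreement on 15-2: RVC < 45%. → 31%.
Line B: polyethylene → 15-3; resin in primary form → 15-3-3; for packaging → 15-3-3-1. Scheduled 36%. No special measure applies. → 36%.
Line C: polyethylene → 15-3; moulded articles → 15-3-1; general-purpose → 15-3-1-3. Scheduled 36%. anti-dumping (Kestria, 15-3): +8%; total 36% + 8% = 44%. → 44%.
Sum: 31% + 36% + 44% = 111%.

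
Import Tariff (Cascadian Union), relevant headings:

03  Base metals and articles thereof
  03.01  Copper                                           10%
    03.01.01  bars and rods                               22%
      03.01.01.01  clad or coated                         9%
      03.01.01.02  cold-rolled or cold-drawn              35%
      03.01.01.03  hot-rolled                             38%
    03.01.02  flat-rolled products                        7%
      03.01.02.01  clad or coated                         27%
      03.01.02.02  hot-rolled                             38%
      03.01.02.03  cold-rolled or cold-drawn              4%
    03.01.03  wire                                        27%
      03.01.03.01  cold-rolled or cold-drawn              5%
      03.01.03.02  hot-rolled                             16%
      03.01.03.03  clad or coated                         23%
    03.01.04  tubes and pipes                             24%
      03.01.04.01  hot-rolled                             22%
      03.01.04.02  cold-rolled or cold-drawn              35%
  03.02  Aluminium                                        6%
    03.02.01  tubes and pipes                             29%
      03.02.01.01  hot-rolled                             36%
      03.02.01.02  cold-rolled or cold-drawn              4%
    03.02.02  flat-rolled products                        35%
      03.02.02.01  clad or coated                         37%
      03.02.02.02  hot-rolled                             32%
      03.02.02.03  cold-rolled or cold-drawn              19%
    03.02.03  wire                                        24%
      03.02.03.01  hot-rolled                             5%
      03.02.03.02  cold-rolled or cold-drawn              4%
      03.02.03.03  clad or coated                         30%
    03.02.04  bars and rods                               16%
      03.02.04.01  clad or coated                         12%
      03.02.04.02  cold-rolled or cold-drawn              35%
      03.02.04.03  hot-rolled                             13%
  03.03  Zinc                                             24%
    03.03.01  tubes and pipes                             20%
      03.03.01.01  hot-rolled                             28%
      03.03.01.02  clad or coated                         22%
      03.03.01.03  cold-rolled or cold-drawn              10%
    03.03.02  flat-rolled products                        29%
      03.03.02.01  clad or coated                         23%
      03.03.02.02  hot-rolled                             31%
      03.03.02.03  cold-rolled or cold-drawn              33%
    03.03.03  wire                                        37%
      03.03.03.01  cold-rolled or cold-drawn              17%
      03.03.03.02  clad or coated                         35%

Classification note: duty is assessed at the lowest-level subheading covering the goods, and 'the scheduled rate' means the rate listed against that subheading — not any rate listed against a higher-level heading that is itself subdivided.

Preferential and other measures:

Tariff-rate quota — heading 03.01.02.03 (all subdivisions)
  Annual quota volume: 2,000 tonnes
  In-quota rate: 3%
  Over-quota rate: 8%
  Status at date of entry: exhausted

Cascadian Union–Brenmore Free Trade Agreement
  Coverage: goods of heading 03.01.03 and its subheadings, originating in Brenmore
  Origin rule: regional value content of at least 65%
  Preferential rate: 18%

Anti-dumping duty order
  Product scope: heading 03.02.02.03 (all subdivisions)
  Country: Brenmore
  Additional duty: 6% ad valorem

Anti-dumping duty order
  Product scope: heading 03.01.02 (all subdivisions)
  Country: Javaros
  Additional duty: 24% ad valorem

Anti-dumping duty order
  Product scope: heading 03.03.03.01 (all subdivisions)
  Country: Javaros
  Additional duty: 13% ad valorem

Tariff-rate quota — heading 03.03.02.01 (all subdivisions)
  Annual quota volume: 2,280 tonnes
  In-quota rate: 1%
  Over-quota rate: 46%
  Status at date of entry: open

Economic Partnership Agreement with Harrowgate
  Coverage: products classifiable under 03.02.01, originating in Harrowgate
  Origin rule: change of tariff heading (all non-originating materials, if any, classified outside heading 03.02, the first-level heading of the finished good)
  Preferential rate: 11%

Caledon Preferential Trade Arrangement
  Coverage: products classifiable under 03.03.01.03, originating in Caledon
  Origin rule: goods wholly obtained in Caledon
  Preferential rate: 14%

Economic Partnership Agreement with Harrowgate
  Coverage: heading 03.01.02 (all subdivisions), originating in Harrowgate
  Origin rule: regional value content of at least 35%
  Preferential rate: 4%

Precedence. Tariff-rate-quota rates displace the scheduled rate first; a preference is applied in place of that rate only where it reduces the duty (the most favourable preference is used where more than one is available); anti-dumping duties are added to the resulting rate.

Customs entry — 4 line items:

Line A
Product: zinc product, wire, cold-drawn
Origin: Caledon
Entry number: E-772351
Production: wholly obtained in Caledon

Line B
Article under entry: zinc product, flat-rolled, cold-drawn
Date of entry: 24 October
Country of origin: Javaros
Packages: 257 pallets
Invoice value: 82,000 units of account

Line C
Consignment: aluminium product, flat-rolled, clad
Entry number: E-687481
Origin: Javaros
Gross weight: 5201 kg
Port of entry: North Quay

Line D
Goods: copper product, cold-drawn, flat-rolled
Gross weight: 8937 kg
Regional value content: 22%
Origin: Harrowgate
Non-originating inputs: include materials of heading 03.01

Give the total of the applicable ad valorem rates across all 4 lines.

Line A: zinc → 03.03; wire → 03.03.03; cold-drawn → 03.03.03.01. Scheduled 17%. Caledon agreement on 03.03.01.03: 03.03.03.01 not covered. → 17%.
Line B: zinc → 03.03; flat-rolled → 03.03.02; cold-drawn → 03.03.02.03. Scheduled 33%. No special measure applies. → 33%.
Line C: aluminium → 03.02; flat-rolled → 03.02.02; clad → 03.02.02.01. Scheduled 37%. No special measure applies. → 37%.
Line D: copper → 03.01; flat-rolled → 03.01.02; cold-drawn → 03.01.02.03. Scheduled 4%. quota on 03.01.02.03 exhausted → over-quota 8%; Harrowgate agreement on 03.02.01: 03.01.02.03 not covered; Harrowgate agreement on 03.01.02: RVC < 35%. → 8%.
Sum: 17% + 33% + 37% + 8% = 95%.

95%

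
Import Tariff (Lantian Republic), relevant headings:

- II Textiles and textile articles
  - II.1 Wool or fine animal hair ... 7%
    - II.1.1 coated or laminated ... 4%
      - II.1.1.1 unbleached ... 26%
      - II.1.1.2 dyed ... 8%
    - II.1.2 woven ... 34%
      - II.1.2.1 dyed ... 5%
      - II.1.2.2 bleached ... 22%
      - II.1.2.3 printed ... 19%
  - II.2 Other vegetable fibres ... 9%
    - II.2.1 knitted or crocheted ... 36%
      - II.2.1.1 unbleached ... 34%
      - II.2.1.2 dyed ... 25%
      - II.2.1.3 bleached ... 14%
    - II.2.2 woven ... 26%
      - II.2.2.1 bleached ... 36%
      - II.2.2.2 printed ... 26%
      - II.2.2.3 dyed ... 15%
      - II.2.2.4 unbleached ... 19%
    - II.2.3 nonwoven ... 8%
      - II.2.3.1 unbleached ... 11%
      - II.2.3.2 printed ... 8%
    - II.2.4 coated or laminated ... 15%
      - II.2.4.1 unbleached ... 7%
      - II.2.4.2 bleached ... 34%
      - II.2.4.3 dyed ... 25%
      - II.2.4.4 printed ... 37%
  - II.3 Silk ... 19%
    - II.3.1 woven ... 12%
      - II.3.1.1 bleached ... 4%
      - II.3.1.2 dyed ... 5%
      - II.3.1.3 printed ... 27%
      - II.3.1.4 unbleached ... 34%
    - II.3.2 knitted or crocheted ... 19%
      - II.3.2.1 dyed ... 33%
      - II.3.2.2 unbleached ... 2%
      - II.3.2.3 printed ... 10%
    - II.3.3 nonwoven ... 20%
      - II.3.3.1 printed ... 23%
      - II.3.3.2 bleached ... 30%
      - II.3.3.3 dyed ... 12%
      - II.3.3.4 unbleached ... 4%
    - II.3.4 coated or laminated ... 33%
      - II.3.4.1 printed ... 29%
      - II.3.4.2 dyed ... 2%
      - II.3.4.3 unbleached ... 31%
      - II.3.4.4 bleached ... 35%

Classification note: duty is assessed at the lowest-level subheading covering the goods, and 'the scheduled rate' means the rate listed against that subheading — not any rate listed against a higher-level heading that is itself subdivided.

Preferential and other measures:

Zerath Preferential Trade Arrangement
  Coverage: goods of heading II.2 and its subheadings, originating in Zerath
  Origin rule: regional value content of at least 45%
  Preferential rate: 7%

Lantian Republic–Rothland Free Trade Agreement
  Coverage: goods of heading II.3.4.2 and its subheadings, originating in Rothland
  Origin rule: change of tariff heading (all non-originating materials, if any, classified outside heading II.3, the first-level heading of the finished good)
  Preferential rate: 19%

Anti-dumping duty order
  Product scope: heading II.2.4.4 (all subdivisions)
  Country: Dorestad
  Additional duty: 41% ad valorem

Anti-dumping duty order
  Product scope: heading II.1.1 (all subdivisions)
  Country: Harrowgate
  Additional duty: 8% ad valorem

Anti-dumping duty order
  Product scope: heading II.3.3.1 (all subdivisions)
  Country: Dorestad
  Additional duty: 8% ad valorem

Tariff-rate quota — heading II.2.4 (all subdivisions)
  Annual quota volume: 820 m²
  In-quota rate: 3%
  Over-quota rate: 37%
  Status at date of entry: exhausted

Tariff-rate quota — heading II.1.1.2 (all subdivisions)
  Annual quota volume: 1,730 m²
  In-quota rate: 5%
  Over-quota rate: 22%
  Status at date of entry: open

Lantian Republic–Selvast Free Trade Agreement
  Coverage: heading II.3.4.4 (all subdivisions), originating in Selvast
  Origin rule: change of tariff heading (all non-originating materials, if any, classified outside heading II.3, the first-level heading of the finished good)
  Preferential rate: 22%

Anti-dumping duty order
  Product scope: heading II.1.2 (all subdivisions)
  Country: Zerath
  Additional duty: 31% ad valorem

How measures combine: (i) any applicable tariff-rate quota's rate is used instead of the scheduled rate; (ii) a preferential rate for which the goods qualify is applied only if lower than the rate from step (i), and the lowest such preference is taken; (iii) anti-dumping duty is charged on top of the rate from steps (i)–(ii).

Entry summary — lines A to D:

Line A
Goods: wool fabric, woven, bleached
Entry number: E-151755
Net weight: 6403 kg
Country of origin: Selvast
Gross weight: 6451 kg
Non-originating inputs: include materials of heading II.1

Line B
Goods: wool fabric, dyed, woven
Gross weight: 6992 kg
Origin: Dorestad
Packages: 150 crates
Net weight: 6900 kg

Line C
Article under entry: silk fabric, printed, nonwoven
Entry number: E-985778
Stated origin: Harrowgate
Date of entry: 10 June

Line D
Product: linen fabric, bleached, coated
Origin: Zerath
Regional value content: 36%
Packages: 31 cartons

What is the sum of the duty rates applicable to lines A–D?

Line A: wool → II.1; woven → II.1.2; bleached → II.1.2.2. Scheduled 22%. Selvast agreement on II.3.4.4: II.1.2.2 not covered. → 22%.
Line B: wool → II.1; woven → II.1.2; dyed → II.1.2.1. Scheduled 5%. No special measure applies. → 5%.
Line C: silk → II.3; nonwoven → II.3.3; printed → II.3.3.1. Scheduled 23%. No special measure applies. → 23%.
Line D: linen → II.2; coated → II.2.4; bleached → II.2.4.2. Scheduled 34%. quota on II.2.4 exhausted → over-quota 37%; Zerath agreement on II.2: RVC < 45%. → 37%.
Sum: 22% + 5% + 23% + 37% = 87%.

87%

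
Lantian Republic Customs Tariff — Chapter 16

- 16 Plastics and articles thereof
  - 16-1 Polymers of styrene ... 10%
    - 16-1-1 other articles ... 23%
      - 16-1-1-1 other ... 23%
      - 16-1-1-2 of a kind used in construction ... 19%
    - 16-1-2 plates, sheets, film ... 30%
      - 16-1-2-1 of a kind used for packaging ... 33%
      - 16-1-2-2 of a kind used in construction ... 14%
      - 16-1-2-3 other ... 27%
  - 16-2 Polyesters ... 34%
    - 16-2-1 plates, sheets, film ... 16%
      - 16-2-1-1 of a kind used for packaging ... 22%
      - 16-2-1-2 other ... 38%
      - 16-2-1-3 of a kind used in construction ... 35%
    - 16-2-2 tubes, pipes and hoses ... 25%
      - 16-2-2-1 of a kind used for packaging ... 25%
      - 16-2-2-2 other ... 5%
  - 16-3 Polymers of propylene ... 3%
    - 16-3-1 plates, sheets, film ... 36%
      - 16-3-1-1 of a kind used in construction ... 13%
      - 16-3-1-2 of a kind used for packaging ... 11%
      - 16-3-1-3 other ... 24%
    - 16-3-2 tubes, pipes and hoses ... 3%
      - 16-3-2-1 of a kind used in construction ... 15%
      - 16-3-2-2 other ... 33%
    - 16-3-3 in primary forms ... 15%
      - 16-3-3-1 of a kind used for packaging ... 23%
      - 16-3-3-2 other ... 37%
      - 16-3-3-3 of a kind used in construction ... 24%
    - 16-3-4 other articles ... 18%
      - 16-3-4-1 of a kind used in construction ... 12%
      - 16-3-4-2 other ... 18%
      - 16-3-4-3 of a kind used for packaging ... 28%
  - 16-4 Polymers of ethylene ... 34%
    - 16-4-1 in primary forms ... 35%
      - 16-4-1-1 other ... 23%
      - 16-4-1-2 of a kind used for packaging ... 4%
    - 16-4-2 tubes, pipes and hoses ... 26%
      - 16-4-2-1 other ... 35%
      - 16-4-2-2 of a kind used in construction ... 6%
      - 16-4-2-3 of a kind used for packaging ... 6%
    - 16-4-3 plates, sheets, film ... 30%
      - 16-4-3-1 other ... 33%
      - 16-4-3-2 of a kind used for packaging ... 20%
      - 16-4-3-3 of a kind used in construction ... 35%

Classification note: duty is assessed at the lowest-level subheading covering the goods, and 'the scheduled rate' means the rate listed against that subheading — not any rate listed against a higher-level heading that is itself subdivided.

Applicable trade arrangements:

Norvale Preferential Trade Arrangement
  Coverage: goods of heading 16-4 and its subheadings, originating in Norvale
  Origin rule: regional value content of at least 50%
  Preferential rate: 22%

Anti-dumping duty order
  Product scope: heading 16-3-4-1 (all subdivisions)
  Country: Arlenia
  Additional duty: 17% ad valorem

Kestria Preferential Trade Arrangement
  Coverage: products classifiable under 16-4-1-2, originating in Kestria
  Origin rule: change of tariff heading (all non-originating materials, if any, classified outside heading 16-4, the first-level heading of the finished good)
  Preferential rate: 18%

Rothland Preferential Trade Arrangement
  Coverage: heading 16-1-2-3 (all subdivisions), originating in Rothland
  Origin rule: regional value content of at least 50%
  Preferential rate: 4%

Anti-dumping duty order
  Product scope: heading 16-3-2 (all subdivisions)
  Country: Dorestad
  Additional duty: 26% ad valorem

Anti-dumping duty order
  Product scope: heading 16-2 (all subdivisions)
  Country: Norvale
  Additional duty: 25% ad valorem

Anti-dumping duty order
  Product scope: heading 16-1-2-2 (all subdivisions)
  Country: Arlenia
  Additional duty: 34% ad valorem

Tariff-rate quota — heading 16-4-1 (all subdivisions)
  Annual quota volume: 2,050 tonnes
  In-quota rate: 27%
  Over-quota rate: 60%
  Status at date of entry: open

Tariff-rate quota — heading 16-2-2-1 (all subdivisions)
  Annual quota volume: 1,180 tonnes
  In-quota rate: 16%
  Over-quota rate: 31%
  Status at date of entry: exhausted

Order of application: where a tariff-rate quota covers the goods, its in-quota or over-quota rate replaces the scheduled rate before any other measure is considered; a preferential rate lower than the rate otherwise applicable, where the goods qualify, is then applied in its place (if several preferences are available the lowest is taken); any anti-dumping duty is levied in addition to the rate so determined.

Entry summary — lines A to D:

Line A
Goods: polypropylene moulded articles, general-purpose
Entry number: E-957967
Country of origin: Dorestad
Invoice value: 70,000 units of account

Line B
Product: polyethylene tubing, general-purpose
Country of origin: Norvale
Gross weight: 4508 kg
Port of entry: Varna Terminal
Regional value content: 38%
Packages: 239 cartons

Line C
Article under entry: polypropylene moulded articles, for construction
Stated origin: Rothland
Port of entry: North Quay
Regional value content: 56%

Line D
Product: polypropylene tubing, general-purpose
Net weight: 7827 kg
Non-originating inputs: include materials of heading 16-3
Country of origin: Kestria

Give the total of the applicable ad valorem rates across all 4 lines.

98%

Line A: polypropylene → 16-3; moulded articles → 16-3-4; general-purpose → 16-3-4-2. Scheduled 18%. No special measure applies. → 18%.
Line B: polyethylene → 16-4; tubing → 16-4-2; general-purpose → 16-4-2-1. Scheduled 35%. Norvale agreement on 16-4: RVC < 50%. → 35%.
Line C: polypropylene → 16-3; moulded articles → 16-3-4; for construction → 16-3-4-1. Scheduled 12%. Rothland agreement on 16-1-2-3: 16-3-4-1 not covered. → 12%.
Line D: polypropylene → 16-3; tubing → 16-3-2; general-purpose → 16-3-2-2. Scheduled 33%. Kestria agreement on 16-4-1-2: 16-3-2-2 not covered. → 33%.
Sum: 18% + 35% + 12% + 33% = 98%.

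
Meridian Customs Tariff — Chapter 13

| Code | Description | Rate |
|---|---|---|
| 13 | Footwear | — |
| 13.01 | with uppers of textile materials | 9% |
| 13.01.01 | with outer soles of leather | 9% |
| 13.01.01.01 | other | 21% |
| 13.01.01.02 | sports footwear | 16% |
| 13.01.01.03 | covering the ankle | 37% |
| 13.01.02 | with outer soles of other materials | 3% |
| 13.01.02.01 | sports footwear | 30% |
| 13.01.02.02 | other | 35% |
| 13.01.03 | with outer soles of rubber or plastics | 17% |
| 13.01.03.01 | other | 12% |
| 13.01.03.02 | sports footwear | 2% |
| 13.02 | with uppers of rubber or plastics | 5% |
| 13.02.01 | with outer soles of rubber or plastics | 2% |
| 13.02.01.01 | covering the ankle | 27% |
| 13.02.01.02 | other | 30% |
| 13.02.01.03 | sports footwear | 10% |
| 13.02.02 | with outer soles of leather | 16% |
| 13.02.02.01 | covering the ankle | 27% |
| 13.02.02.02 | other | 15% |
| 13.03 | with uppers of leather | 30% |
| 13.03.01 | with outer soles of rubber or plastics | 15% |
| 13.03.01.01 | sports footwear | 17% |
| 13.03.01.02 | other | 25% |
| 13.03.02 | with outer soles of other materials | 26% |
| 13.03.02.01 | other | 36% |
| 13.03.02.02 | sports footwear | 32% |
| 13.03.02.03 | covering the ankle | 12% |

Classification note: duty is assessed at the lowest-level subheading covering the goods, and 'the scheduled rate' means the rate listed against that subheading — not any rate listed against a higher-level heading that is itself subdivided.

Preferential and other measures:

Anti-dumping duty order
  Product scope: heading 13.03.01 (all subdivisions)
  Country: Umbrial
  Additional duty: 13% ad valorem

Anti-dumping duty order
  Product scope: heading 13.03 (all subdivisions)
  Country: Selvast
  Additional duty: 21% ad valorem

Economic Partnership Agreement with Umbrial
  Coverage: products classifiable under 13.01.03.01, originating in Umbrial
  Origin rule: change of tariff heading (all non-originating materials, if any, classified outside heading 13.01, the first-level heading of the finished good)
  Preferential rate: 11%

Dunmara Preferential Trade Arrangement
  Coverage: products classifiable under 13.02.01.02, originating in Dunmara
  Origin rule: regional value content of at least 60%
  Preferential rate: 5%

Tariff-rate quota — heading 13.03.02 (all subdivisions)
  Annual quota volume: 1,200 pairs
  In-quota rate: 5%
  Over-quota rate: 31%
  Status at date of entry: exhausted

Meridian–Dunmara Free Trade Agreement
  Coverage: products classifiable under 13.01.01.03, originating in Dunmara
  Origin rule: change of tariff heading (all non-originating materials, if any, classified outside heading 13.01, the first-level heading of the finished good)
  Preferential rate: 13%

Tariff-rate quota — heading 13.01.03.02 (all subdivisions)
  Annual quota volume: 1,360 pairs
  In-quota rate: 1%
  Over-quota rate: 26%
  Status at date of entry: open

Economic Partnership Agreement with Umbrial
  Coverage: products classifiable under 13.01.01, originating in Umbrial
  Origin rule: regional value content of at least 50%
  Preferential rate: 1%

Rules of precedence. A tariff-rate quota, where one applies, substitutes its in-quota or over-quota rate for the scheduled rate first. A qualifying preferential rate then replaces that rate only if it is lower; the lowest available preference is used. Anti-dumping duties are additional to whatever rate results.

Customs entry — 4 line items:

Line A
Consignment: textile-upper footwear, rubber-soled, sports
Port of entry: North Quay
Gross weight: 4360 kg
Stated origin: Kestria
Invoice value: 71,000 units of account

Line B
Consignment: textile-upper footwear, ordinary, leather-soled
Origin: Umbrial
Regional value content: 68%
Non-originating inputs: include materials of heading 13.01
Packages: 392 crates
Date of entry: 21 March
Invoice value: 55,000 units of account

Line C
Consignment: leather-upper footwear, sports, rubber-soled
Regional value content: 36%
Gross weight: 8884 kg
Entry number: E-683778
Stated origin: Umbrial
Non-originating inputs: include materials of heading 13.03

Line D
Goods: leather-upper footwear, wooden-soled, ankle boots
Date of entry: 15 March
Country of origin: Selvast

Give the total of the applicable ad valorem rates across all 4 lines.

Line A: textile-upper → 13.01; rubber-soled → 13.01.03; sports → 13.01.03.02. Scheduled 2%. quota on 13.01.03.02 open → in-quota 1%. → 1%.
Line B: textile-upper → 13.01; leather-soled → 13.01.01; ordinary → 13.01.01.01. Scheduled 21%. Umbrial agreement on 13.01.03.01: 13.01.01.01 not covered; Umbrial agreement on 13.01.01: RVC ≥ 50% → 1% available; preferential 1%. → 1%.
Line C: leather-upper → 13.03; rubber-soled → 13.03.01; sports → 13.03.01.01. Scheduled 17%. Umbrial agreement on 13.01.03.01: 13.03.01.01 not covered; Umbrial agreement on 13.01.01: 13.03.01.01 not covered; anti-dumping (Umbrial, 13.03.01): +13%; total 17% + 13% = 30%. → 30%.
Line D: leather-upper → 13.03; wooden-soled → 13.03.02; ankle boots → 13.03.02.03. Scheduled 12%. quota on 13.03.02 exhausted → over-quota 31%; anti-dumping (Selvast, 13.03): +21%; total 31% + 21% = 52%. → 52%.
Sum: 1% + 1% + 30% + 52% = 84%.

84%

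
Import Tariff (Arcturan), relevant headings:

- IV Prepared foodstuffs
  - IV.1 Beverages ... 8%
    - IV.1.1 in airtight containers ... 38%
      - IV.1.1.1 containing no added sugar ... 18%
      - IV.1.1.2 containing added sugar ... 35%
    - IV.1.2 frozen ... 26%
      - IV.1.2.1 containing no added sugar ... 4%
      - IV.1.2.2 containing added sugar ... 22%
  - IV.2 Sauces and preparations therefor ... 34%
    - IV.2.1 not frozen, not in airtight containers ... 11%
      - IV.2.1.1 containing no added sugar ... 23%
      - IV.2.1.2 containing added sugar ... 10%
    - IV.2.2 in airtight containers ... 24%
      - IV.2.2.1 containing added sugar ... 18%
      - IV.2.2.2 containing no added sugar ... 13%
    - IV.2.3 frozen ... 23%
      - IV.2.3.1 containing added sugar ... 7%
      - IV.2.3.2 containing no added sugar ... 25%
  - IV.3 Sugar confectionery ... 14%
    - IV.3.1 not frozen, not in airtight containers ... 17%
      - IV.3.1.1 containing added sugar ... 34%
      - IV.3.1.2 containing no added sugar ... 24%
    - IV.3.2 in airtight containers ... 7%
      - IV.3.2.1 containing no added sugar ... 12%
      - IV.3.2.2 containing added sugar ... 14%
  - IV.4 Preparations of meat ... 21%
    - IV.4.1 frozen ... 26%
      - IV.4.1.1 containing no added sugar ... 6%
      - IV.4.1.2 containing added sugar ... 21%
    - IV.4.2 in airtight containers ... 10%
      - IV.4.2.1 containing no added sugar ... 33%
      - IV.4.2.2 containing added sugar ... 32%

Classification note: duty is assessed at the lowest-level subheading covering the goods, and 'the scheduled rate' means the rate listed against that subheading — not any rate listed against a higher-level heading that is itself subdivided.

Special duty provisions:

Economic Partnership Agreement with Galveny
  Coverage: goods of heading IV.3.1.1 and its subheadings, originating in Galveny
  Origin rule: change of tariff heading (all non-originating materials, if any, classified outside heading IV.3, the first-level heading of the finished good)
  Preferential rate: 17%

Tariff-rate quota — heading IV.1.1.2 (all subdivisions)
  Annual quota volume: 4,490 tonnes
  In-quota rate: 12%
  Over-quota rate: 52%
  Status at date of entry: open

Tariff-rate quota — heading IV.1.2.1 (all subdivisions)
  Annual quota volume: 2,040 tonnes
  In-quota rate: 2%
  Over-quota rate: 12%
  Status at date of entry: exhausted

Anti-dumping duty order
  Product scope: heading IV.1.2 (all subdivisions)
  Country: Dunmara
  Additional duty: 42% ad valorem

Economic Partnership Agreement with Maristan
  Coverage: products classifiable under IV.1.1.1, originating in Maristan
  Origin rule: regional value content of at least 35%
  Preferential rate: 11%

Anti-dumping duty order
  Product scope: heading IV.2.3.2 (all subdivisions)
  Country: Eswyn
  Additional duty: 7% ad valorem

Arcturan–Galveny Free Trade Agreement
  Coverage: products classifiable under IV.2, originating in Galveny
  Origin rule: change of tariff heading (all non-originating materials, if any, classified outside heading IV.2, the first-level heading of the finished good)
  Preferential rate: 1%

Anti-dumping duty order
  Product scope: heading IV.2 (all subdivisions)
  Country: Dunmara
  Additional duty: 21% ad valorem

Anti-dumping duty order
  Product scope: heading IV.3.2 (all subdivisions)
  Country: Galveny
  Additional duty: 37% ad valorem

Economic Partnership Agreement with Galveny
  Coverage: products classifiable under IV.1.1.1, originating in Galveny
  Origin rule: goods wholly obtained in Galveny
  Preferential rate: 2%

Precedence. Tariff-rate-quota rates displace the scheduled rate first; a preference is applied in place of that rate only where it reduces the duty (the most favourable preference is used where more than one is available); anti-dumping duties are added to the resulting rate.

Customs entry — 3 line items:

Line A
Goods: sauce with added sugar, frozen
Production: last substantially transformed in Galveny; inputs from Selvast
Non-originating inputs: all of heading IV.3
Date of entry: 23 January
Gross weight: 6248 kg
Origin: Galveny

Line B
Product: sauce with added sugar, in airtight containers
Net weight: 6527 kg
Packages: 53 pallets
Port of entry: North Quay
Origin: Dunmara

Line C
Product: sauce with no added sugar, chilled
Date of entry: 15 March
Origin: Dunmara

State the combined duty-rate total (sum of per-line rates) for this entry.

Line A: sauce → IV.2; frozen → IV.2.3; with added sugar → IV.2.3.1. Scheduled 7%. Galveny agreement on IV.3.1.1: IV.2.3.1 not covered; Galveny agreement on IV.2: CTH met → 1% available; Galveny agreement on IV.1.1.1: IV.2.3.1 not covered; preferential 1%. → 1%.
Line B: sauce → IV.2; in airtight containers → IV.2.2; with added sugar → IV.2.2.1. Scheduled 18%. anti-dumping (Dunmara, IV.2): +21%; total 18% + 21% = 39%. → 39%.
Line C: sauce → IV.2; chilled → IV.2.1; with no added sugar → IV.2.1.1. Scheduled 23%. anti-dumping (Dunmara, IV.2): +21%; total 23% + 21% = 44%. → 44%.
Sum: 1% + 39% + 44% = 84%.

84%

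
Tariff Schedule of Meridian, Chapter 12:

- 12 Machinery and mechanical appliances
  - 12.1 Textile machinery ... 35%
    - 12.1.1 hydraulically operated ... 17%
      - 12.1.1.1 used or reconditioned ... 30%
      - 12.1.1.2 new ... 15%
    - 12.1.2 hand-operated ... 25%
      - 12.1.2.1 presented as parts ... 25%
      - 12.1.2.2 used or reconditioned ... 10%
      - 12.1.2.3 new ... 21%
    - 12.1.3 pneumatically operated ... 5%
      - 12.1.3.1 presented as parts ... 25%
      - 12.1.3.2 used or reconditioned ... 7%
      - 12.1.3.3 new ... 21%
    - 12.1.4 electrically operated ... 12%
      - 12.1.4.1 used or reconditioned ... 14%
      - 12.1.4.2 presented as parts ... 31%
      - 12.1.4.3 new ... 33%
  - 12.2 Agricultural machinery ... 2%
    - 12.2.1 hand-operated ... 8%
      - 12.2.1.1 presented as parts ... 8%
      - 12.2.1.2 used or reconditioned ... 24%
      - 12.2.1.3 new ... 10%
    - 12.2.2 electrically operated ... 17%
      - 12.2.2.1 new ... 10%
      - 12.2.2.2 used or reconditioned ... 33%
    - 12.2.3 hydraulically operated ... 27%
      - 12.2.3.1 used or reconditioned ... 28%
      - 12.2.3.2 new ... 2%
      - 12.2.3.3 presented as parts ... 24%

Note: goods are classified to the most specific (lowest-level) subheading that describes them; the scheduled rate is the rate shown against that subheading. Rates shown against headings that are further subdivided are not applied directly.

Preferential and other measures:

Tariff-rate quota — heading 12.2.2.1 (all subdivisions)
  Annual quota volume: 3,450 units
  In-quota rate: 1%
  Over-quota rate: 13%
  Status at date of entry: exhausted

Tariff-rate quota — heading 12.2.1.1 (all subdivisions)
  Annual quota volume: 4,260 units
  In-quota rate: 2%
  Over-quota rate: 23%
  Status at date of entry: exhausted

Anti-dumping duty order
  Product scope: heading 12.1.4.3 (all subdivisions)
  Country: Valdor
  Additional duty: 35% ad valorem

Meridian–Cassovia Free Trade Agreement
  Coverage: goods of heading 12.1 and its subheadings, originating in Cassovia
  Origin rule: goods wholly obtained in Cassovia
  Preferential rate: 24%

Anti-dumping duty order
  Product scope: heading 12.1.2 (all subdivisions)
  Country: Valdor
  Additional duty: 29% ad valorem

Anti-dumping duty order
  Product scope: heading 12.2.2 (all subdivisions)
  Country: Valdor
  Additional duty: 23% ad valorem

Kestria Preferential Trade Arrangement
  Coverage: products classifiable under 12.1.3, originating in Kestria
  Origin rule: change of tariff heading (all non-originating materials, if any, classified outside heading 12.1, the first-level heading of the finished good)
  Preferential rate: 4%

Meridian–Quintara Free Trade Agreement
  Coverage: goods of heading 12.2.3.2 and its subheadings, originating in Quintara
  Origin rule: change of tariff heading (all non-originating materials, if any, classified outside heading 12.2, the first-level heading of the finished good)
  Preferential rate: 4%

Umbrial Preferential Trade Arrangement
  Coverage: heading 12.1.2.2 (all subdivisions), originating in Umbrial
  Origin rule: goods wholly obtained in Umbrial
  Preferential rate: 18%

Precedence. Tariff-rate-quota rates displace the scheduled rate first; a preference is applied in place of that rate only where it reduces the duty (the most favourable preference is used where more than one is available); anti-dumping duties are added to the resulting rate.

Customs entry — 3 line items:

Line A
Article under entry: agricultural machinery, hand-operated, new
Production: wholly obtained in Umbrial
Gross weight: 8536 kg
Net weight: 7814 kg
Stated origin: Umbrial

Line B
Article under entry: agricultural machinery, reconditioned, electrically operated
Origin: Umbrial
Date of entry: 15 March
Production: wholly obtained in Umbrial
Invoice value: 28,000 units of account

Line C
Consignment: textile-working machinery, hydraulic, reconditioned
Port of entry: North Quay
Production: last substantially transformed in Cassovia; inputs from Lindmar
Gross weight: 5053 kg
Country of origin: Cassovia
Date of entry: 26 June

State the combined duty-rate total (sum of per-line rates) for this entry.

Line A: agricultural → 12.2; hand-operated → 12.2.1; new → 12.2.1.3. Scheduled 10%. Umbrial agreement on 12.1.2.2: 12.2.1.3 not covered. → 10%.
Line B: agricultural → 12.2; electrically operated → 12.2.2; reconditioned → 12.2.2.2. Scheduled 33%. Umbrial agreement on 12.1.2.2: 12.2.2.2 not covered. → 33%.
Line C: textile-working → 12.1; hydraulic → 12.1.1; reconditioned → 12.1.1.1. Scheduled 30%. Cassovia agreement on 12.1: not wholly obtained. → 30%.
Sum: 10% + 33% + 30% = 73%.

73%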